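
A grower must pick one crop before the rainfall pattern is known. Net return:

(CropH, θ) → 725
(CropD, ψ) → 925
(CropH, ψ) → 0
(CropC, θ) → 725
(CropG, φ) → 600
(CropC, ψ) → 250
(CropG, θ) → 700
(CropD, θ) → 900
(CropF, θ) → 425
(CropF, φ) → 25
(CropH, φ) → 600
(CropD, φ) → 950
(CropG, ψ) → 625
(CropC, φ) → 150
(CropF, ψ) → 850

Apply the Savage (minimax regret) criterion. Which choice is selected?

CropD

Column bests: θ=900, φ=950, ψ=925.
CropH regrets: 175, 350, 925 → max 925
CropF regrets: 475, 925, 75 → max 925
CropD regrets: 0, 0, 0 → max 0
CropC regrets: 175, 800, 675 → max 800
CropG regrets: 200, 350, 300 → max 350
Smallest max regret = 0 → CropD.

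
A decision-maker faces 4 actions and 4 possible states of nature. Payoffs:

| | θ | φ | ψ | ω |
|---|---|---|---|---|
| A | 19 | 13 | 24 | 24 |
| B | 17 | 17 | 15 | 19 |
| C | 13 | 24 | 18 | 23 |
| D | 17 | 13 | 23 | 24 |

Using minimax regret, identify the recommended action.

C

Column bests: θ=19, φ=24, ψ=24, ω=24.
A regrets: 0, 11, 0, 0 → max 11
B regrets: 2, 7, 9, 5 → max 9
C regrets: 6, 0, 6, 1 → max 6
D regrets: 2, 11, 1, 0 → max 11
Smallest max regret = 6 → C.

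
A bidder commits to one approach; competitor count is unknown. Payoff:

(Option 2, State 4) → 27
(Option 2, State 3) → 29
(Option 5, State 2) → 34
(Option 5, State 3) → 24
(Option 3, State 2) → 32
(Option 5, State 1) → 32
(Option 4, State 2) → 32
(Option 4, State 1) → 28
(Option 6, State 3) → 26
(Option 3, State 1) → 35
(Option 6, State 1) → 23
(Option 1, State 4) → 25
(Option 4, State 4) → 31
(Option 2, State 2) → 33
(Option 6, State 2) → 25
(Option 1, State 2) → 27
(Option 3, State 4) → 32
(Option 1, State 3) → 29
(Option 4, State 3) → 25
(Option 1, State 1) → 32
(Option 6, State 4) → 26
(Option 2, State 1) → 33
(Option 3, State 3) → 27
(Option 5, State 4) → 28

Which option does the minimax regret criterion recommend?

Column bests: State 1=35, State 2=34, State 3=29, State 4=32.
Option 1 regrets: 3, 7, 0, 7 → max 7
Option 2 regrets: 2, 1, 0, 5 → max 5
Option 3 regrets: 0, 2, 2, 0 → max 2
Option 4 regrets: 7, 2, 4, 1 → max 7
Option 5 regrets: 3, 0, 5, 4 → max 5
Option 6 regrets: 12, 9, 3, 6 → max 12
Smallest max regret = 2 → Option 3.

Option 3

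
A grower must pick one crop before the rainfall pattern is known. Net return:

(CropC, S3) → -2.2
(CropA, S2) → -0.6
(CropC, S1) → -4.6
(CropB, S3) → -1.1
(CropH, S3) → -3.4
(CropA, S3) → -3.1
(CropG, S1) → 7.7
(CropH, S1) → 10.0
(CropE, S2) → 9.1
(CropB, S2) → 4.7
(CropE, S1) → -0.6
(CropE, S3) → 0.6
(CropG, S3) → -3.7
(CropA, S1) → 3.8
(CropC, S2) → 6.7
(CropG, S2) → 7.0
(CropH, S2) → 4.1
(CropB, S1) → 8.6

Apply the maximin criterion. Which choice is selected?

Row minima: CropE=-0.6, CropC=-4.6, CropG=-3.7, CropH=-3.4, CropA=-3.1, CropB=-1.1
Best worst-case = -0.6 → CropE.

CropE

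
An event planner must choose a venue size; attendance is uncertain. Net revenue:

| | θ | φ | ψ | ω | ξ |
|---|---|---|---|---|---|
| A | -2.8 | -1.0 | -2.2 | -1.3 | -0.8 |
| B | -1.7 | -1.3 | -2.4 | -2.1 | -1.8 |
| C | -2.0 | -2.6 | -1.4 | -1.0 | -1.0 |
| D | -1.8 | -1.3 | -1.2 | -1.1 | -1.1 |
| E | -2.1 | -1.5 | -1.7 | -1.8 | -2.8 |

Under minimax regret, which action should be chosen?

Column bests: θ=-1.7, φ=-1.0, ψ=-1.2, ω=-1.0, ξ=-0.8.
A regrets: 1.1, 0.0, 1.0, 0.3, 0.0 → max 1.1
B regrets: 0.0, 0.3, 1.2, 1.1, 1.0 → max 1.2
C regrets: 0.3, 1.6, 0.2, 0.0, 0.2 → max 1.6
D regrets: 0.1, 0.3, 0.0, 0.1, 0.3 → max 0.3
E regrets: 0.4, 0.5, 0.5, 0.8, 2.0 → max 2.0
Smallest max regret = 0.3 → D.

D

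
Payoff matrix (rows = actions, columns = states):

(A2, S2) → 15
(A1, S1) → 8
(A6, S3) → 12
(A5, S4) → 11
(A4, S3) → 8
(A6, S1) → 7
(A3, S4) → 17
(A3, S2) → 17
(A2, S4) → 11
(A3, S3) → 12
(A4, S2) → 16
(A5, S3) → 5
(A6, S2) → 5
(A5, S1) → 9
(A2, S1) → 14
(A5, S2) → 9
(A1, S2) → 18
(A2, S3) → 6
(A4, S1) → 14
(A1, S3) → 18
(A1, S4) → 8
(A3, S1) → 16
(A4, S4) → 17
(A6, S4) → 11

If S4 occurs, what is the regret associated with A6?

6

Best payoff under S4 is 17.
Regret = 17 − 11 = 6.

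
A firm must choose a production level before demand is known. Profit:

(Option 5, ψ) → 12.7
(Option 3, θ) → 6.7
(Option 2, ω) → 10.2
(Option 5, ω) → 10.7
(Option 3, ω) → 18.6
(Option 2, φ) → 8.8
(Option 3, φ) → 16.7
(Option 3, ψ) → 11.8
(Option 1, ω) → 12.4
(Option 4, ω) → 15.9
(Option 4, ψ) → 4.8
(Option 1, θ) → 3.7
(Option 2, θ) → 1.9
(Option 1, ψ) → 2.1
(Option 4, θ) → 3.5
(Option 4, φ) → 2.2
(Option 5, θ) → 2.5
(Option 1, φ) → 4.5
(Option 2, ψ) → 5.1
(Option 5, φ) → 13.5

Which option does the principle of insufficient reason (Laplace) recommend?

Option 3

Row averages: Option 1=5.675, Option 2=6.5, Option 3=13.45, Option 4=6.6, Option 5=9.85
Highest average = 13.45 → Option 3.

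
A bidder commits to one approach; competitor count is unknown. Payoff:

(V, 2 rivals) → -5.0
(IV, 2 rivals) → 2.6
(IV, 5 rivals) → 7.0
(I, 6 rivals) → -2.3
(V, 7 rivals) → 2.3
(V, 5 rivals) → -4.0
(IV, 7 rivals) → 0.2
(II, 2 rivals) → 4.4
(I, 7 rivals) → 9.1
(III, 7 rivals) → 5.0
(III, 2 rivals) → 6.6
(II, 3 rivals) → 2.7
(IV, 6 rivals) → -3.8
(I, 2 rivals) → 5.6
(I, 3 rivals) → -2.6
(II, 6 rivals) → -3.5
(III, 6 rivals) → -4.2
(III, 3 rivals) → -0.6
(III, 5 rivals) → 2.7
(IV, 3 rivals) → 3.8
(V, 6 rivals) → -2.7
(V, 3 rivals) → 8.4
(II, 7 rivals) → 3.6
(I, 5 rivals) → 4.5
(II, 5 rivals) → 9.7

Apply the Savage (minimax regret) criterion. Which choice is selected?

II

Column bests: 2 rivals=6.6, 3 rivals=8.4, 5 rivals=9.7, 6 rivals=-2.3, 7 rivals=9.1.
I regrets: 1.0, 11.0, 5.2, 0.0, 0.0 → max 11.0
II regrets: 2.2, 5.7, 0.0, 1.2, 5.5 → max 5.7
III regrets: 0.0, 9.0, 7.0, 1.9, 4.1 → max 9.0
IV regrets: 4.0, 4.6, 2.7, 1.5, 8.9 → max 8.9
V regrets: 11.6, 0.0, 13.7, 0.4, 6.8 → max 13.7
Smallest max regret = 5.7 → II.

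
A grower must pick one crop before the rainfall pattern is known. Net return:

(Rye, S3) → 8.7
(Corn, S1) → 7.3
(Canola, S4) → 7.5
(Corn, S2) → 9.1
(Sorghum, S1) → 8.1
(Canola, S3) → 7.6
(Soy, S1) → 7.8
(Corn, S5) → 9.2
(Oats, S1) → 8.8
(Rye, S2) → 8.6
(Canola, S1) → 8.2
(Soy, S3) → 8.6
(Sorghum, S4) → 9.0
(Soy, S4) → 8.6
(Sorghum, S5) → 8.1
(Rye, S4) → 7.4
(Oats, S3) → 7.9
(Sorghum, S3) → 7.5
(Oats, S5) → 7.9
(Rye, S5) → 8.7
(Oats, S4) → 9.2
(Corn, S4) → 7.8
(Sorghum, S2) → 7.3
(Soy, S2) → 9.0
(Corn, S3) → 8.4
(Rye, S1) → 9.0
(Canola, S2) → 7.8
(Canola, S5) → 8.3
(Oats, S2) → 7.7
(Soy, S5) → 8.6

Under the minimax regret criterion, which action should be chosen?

Soy

Column bests: S1=9.0, S2=9.1, S3=8.7, S4=9.2, S5=9.2.
Oats regrets: 0.2, 1.4, 0.8, 0.0, 1.3 → max 1.4
Canola regrets: 0.8, 1.3, 1.1, 1.7, 0.9 → max 1.7
Soy regrets: 1.2, 0.1, 0.1, 0.6, 0.6 → max 1.2
Sorghum regrets: 0.9, 1.8, 1.2, 0.2, 1.1 → max 1.8
Corn regrets: 1.7, 0.0, 0.3, 1.4, 0.0 → max 1.7
Rye regrets: 0.0, 0.5, 0.0, 1.8, 0.5 → max 1.8
Smallest max regret = 1.2 → Soy.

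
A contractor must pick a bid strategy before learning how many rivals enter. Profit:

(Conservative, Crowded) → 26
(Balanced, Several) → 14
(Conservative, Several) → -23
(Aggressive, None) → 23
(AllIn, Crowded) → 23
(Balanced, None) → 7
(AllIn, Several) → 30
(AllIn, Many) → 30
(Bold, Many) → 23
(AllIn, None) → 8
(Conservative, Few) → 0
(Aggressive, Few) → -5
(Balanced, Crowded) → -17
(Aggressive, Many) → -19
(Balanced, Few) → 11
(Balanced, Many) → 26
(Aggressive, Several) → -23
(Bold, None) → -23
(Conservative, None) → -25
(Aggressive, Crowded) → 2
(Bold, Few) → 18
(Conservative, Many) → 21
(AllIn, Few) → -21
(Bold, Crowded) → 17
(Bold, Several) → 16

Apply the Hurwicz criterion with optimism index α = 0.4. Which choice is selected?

Balanced

Conservative: 0.4·26 + 0.6·(-25) = -4.6
Balanced: 0.4·26 + 0.6·(-17) = 0.2
Aggressive: 0.4·23 + 0.6·(-23) = -4.6
Bold: 0.4·23 + 0.6·(-23) = -4.6
AllIn: 0.4·30 + 0.6·(-21) = -0.6
Highest Hurwicz score = 0.2 → Balanced.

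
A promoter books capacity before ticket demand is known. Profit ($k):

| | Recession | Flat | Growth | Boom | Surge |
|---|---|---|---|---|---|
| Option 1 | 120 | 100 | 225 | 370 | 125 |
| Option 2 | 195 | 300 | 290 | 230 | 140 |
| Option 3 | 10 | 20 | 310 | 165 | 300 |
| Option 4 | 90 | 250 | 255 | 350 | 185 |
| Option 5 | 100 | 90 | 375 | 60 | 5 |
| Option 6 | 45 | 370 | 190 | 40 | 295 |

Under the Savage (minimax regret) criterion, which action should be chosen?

Column bests: Recession=195, Flat=370, Growth=375, Boom=370, Surge=300.
Option 1 regrets: 75, 270, 150, 0, 175 → max 270
Option 2 regrets: 0, 70, 85, 140, 160 → max 160
Option 3 regrets: 185, 350, 65, 205, 0 → max 350
Option 4 regrets: 105, 120, 120, 20, 115 → max 120
Option 5 regrets: 95, 280, 0, 310, 295 → max 310
Option 6 regrets: 150, 0, 185, 330, 5 → max 330
Smallest max regret = 120 → Option 4.

Option 4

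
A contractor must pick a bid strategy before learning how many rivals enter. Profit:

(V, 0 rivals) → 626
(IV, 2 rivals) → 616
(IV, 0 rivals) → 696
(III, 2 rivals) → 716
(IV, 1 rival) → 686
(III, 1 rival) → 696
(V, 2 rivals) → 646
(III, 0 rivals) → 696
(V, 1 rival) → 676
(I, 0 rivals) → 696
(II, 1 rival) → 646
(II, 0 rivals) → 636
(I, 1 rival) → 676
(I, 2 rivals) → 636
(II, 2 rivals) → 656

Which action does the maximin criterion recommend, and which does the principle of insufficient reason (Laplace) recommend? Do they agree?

Row minima: I=636, II=636, III=696, IV=616, V=626
Best worst-case = 696 → III.
Row averages: I=2008/3, II=646, III=2108/3, IV=666, V=1948/3
Highest average = 2108/3 → III.

maximin → III; laplace → III (agree)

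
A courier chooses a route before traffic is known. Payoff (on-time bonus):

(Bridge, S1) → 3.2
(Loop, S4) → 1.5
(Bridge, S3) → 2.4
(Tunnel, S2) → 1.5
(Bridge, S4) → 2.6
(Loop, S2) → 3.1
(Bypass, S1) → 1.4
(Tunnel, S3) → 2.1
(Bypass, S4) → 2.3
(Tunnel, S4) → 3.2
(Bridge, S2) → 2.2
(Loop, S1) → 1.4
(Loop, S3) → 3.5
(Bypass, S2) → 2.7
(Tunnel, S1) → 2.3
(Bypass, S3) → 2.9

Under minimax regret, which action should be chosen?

Column bests: S1=3.2, S2=3.1, S3=3.5, S4=3.2.
Bypass regrets: 1.8, 0.4, 0.6, 0.9 → max 1.8
Tunnel regrets: 0.9, 1.6, 1.4, 0.0 → max 1.6
Bridge regrets: 0.0, 0.9, 1.1, 0.6 → max 1.1
Loop regrets: 1.8, 0.0, 0.0, 1.7 → max 1.8
Smallest max regret = 1.1 → Bridge.

Bridge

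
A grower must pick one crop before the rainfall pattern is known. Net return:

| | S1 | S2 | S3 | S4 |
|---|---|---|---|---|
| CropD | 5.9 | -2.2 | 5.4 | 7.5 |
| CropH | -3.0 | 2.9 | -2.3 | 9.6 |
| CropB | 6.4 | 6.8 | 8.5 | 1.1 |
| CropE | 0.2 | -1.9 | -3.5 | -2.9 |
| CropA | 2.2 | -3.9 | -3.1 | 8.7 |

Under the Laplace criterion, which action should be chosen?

CropB

Row averages: CropD=4.15, CropH=1.8, CropB=5.7, CropE=-2.025, CropA=0.975
Highest average = 5.7 → CropB.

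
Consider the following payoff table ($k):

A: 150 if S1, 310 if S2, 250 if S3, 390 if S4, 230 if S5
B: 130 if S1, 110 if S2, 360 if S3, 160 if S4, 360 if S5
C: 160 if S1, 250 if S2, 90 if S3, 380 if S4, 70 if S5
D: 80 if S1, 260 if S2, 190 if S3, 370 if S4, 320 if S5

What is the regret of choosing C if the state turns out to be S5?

290

Best payoff under S5 is 360.
Regret = 360 − 70 = 290.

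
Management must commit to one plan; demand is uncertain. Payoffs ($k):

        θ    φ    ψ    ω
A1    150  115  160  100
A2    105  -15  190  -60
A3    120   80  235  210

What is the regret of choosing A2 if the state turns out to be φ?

Best payoff under φ is 115.
Regret = 115 − (-15) = 130.

130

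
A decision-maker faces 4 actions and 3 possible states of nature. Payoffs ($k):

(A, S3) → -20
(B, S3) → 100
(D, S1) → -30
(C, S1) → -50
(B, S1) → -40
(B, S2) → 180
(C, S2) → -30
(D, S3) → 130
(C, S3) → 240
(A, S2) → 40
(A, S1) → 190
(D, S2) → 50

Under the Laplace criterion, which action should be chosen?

B

Row averages: A=70, B=80, C=160/3, D=50
Highest average = 80 → B.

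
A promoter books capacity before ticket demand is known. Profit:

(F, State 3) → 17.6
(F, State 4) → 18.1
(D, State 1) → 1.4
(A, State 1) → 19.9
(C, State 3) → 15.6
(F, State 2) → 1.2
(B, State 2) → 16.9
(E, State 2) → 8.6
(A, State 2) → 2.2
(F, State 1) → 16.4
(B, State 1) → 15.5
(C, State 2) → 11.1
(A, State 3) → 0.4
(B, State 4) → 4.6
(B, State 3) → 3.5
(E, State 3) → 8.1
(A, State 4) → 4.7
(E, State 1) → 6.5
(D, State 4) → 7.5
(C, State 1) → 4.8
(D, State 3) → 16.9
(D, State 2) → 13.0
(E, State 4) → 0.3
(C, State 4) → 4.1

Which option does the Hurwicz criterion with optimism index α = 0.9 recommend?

A: 0.9·19.9 + 0.1·0.4 = 17.95
B: 0.9·16.9 + 0.1·3.5 = 15.56
C: 0.9·15.6 + 0.1·4.1 = 14.45
D: 0.9·16.9 + 0.1·1.4 = 15.35
E: 0.9·8.6 + 0.1·0.3 = 7.77
F: 0.9·18.1 + 0.1·1.2 = 16.41
Highest Hurwicz score = 17.95 → A.

A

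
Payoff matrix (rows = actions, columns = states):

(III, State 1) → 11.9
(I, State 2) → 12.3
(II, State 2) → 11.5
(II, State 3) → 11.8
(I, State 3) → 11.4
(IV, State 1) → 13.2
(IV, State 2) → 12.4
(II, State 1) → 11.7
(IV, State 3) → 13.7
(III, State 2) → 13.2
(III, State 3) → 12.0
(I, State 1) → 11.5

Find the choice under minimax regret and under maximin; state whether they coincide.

Column bests: State 1=13.2, State 2=13.2, State 3=13.7.
I regrets: 1.7, 0.9, 2.3 → max 2.3
II regrets: 1.5, 1.7, 1.9 → max 1.9
III regrets: 1.3, 0.0, 1.7 → max 1.7
IV regrets: 0.0, 0.8, 0.0 → max 0.8
Smallest max regret = 0.8 → IV.
Row minima: I=11.4, II=11.5, III=11.9, IV=12.4
Best worst-case = 12.4 → IV.

minimax regret → IV; maximin → IV (agree)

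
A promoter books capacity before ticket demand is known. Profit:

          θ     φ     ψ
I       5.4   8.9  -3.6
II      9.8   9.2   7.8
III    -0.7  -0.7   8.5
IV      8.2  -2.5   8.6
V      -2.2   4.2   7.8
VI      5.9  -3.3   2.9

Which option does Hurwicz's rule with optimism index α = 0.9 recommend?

II

I: 0.9·8.9 + 0.1·(-3.6) = 7.65
II: 0.9·9.8 + 0.1·7.8 = 9.6
III: 0.9·8.5 + 0.1·(-0.7) = 7.58
IV: 0.9·8.6 + 0.1·(-2.5) = 7.49
V: 0.9·7.8 + 0.1·(-2.2) = 6.8
VI: 0.9·5.9 + 0.1·(-3.3) = 4.98
Highest Hurwicz score = 9.6 → II.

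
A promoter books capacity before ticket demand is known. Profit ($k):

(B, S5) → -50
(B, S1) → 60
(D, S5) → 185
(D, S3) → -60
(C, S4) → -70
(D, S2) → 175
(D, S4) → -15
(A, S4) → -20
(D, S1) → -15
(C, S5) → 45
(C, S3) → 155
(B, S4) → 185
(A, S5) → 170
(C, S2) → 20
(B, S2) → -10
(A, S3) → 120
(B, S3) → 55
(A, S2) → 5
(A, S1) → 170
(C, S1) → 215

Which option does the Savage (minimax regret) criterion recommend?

A

Column bests: S1=215, S2=175, S3=155, S4=185, S5=185.
A regrets: 45, 170, 35, 205, 15 → max 205
B regrets: 155, 185, 100, 0, 235 → max 235
C regrets: 0, 155, 0, 255, 140 → max 255
D regrets: 230, 0, 215, 200, 0 → max 230
Smallest max regret = 205 → A.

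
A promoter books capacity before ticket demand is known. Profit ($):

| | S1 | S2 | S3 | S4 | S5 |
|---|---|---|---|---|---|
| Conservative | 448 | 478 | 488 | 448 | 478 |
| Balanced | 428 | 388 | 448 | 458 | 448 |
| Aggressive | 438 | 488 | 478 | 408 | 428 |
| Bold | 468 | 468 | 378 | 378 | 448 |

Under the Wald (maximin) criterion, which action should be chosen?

Conservative

Row minima: Conservative=448, Balanced=388, Aggressive=408, Bold=378
Best worst-case = 448 → Conservative.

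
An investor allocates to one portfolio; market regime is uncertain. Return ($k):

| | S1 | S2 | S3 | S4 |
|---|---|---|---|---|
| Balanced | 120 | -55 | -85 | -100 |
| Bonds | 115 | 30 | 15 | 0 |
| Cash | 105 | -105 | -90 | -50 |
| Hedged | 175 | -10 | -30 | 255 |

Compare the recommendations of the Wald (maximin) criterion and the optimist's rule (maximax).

maximin → Bonds; maximax → Hedged (disagree)

Row minima: Balanced=-100, Bonds=0, Cash=-105, Hedged=-30
Best worst-case = 0 → Bonds.
Row maxima: Balanced=120, Bonds=115, Cash=105, Hedged=255
Best best-case = 255 → Hedged.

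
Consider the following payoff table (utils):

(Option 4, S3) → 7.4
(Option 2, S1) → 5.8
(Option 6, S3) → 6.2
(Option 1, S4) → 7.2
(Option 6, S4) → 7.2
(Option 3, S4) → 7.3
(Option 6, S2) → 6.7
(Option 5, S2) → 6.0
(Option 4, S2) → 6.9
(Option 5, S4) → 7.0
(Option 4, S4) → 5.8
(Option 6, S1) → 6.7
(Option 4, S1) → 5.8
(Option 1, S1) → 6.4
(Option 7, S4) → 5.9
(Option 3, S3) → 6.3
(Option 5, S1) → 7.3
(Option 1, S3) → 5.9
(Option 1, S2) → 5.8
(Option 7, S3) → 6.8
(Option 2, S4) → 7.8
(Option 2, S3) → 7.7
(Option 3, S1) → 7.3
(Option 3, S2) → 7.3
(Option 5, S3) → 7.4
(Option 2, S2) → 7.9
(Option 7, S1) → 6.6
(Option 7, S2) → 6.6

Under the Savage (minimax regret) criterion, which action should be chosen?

Column bests: S1=7.3, S2=7.9, S3=7.7, S4=7.8.
Option 1 regrets: 0.9, 2.1, 1.8, 0.6 → max 2.1
Option 2 regrets: 1.5, 0.0, 0.0, 0.0 → max 1.5
Option 3 regrets: 0.0, 0.6, 1.4, 0.5 → max 1.4
Option 4 regrets: 1.5, 1.0, 0.3, 2.0 → max 2.0
Option 5 regrets: 0.0, 1.9, 0.3, 0.8 → max 1.9
Option 6 regrets: 0.6, 1.2, 1.5, 0.6 → max 1.5
Option 7 regrets: 0.7, 1.3, 0.9, 1.9 → max 1.9
Smallest max regret = 1.4 → Option 3.

Option 3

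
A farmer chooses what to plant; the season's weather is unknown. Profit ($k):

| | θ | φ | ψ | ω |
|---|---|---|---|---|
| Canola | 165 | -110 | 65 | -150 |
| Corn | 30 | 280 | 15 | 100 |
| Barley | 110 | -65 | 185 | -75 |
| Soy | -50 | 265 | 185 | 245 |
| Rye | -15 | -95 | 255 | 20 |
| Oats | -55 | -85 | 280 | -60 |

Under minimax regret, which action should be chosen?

Column bests: θ=165, φ=280, ψ=280, ω=245.
Canola regrets: 0, 390, 215, 395 → max 395
Corn regrets: 135, 0, 265, 145 → max 265
Barley regrets: 55, 345, 95, 320 → max 345
Soy regrets: 215, 15, 95, 0 → max 215
Rye regrets: 180, 375, 25, 225 → max 375
Oats regrets: 220, 365, 0, 305 → max 365
Smallest max regret = 215 → Soy.

Soy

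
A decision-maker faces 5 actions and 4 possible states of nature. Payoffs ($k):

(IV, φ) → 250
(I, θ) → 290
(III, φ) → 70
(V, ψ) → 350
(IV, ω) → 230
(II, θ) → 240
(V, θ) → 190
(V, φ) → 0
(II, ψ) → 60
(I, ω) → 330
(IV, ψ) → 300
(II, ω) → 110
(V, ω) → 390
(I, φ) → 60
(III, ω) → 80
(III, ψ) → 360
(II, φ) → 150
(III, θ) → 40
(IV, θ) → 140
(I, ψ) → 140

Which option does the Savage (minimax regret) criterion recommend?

IV

Column bests: θ=290, φ=250, ψ=360, ω=390.
I regrets: 0, 190, 220, 60 → max 220
II regrets: 50, 100, 300, 280 → max 300
III regrets: 250, 180, 0, 310 → max 310
IV regrets: 150, 0, 60, 160 → max 160
V regrets: 100, 250, 10, 0 → max 250
Smallest max regret = 160 → IV.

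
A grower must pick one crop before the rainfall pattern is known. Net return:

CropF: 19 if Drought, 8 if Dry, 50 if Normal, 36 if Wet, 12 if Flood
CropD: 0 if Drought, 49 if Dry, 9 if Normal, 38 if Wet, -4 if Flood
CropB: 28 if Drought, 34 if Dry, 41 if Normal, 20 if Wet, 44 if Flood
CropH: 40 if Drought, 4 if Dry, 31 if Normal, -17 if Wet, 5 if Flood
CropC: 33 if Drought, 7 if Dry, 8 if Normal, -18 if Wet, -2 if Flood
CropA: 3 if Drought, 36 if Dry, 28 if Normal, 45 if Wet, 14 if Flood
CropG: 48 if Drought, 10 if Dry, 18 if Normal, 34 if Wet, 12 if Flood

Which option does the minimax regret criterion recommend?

CropB

Column bests: Drought=48, Dry=49, Normal=50, Wet=45, Flood=44.
CropF regrets: 29, 41, 0, 9, 32 → max 41
CropD regrets: 48, 0, 41, 7, 48 → max 48
CropB regrets: 20, 15, 9, 25, 0 → max 25
CropH regrets: 8, 45, 19, 62, 39 → max 62
CropC regrets: 15, 42, 42, 63, 46 → max 63
CropA regrets: 45, 13, 22, 0, 30 → max 45
CropG regrets: 0, 39, 32, 11, 32 → max 39
Smallest max regret = 25 → CropB.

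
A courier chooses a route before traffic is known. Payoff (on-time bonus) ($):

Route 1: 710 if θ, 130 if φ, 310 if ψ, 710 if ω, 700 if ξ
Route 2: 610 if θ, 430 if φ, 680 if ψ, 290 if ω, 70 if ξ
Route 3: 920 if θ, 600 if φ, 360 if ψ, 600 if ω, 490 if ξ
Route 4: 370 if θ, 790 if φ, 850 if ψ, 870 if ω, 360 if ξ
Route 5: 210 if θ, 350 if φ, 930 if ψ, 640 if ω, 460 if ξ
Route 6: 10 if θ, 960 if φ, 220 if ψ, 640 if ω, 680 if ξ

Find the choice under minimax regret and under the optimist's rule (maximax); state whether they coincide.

Column bests: θ=920, φ=960, ψ=930, ω=870, ξ=700.
Route 1 regrets: 210, 830, 620, 160, 0 → max 830
Route 2 regrets: 310, 530, 250, 580, 630 → max 630
Route 3 regrets: 0, 360, 570, 270, 210 → max 570
Route 4 regrets: 550, 170, 80, 0, 340 → max 550
Route 5 regrets: 710, 610, 0, 230, 240 → max 710
Route 6 regrets: 910, 0, 710, 230, 20 → max 910
Smallest max regret = 550 → Route 4.
Row maxima: Route 1=710, Route 2=680, Route 3=920, Route 4=870, Route 5=930, Route 6=960
Best best-case = 960 → Route 6.

minimax regret → Route 4; maximax → Route 6 (disagree)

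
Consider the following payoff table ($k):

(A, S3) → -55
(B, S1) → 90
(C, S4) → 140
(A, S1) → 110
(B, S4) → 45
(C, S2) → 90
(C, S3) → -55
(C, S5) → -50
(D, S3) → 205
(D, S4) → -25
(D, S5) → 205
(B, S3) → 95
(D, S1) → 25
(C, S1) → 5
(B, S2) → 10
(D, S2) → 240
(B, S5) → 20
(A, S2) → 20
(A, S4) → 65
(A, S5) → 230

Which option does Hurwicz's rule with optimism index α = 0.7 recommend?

D

A: 0.7·230 + 0.3·(-55) = 144.5
B: 0.7·95 + 0.3·10 = 69.5
C: 0.7·140 + 0.3·(-55) = 81.5
D: 0.7·240 + 0.3·(-25) = 160.5
Highest Hurwicz score = 160.5 → D.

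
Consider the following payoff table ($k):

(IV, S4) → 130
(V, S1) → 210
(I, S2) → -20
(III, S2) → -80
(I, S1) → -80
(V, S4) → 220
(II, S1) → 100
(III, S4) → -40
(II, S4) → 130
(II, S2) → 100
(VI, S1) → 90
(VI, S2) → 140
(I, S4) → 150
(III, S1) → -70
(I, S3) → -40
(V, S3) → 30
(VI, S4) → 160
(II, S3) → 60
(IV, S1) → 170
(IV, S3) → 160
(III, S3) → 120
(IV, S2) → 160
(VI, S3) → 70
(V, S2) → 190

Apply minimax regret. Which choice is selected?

Column bests: S1=210, S2=190, S3=160, S4=220.
I regrets: 290, 210, 200, 70 → max 290
II regrets: 110, 90, 100, 90 → max 110
III regrets: 280, 270, 40, 260 → max 280
IV regrets: 40, 30, 0, 90 → max 90
V regrets: 0, 0, 130, 0 → max 130
VI regrets: 120, 50, 90, 60 → max 120
Smallest max regret = 90 → IV.

IV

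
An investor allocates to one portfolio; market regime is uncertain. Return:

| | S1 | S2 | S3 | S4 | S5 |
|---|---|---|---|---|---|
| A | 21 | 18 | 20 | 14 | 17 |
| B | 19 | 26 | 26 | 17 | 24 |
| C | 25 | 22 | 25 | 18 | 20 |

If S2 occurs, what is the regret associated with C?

4

Best payoff under S2 is 26.
Regret = 26 − 22 = 4.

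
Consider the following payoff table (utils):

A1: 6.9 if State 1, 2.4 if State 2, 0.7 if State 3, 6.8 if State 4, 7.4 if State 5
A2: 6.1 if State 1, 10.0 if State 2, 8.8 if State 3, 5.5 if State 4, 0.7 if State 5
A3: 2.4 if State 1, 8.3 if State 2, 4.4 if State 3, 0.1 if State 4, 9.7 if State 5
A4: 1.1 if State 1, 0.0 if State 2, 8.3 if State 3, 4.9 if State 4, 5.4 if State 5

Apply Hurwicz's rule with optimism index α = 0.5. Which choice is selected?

A2

A1: 0.5·7.4 + 0.5·0.7 = 4.05
A2: 0.5·10.0 + 0.5·0.7 = 5.35
A3: 0.5·9.7 + 0.5·0.1 = 4.9
A4: 0.5·8.3 + 0.5·0.0 = 4.15
Highest Hurwicz score = 5.35 → A2.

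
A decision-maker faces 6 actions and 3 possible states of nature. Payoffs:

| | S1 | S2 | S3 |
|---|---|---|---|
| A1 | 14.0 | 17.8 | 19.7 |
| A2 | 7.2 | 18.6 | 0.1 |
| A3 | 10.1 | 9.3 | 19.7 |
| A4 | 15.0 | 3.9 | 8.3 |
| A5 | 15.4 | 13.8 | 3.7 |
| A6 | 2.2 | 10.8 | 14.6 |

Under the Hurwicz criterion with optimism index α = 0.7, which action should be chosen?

A1: 0.7·19.7 + 0.3·14.0 = 17.99
A2: 0.7·18.6 + 0.3·0.1 = 13.05
A3: 0.7·19.7 + 0.3·9.3 = 16.58
A4: 0.7·15.0 + 0.3·3.9 = 11.67
A5: 0.7·15.4 + 0.3·3.7 = 11.89
A6: 0.7·14.6 + 0.3·2.2 = 10.88
Highest Hurwicz score = 17.99 → A1.

A1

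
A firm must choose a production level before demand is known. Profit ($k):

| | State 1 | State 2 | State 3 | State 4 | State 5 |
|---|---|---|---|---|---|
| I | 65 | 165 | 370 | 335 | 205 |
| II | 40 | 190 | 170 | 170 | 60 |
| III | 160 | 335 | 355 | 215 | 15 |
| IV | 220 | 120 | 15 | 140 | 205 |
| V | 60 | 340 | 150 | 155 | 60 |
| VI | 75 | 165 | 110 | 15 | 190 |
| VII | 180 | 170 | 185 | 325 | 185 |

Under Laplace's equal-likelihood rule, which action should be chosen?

Row averages: I=228, II=126, III=216, IV=140, V=153, VI=111, VII=209
Highest average = 228 → I.

I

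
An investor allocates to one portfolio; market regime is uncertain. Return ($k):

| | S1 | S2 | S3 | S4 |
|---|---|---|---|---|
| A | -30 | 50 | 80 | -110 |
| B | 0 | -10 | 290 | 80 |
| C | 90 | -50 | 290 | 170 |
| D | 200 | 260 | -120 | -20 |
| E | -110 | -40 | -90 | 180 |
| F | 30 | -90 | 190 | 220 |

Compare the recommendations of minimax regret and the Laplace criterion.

minimax regret → B; laplace → C (disagree)

Column bests: S1=200, S2=260, S3=290, S4=220.
A regrets: 230, 210, 210, 330 → max 330
B regrets: 200, 270, 0, 140 → max 270
C regrets: 110, 310, 0, 50 → max 310
D regrets: 0, 0, 410, 240 → max 410
E regrets: 310, 300, 380, 40 → max 380
F regrets: 170, 350, 100, 0 → max 350
Smallest max regret = 270 → B.
Row averages: A=-2.5, B=90, C=125, D=80, E=-15, F=87.5
Highest average = 125 → C.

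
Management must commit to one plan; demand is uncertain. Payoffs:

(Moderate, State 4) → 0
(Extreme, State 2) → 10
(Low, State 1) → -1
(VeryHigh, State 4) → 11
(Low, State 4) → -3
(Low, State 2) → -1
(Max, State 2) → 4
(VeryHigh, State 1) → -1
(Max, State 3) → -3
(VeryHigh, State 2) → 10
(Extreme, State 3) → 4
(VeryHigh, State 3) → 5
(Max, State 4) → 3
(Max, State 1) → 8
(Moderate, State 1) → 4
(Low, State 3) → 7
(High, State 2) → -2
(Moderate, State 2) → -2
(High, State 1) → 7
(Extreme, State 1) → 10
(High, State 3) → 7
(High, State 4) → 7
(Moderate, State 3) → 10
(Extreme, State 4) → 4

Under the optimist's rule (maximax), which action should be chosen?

Row maxima: Low=7, Moderate=10, High=7, VeryHigh=11, Extreme=10, Max=8
Best best-case = 11 → VeryHigh.

VeryHigh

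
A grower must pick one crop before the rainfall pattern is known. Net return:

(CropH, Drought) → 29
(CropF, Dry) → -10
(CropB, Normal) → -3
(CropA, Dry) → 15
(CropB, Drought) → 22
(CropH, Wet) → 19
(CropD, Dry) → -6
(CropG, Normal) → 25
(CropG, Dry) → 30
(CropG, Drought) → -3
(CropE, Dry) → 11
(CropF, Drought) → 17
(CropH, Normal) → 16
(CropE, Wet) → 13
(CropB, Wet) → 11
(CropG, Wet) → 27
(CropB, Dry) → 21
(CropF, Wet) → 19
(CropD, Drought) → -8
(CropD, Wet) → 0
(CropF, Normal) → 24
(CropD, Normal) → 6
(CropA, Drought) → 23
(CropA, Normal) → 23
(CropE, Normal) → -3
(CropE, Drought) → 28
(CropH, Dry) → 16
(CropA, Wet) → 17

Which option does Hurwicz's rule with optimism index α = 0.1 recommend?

CropH

CropA: 0.1·23 + 0.9·15 = 15.8
CropG: 0.1·30 + 0.9·(-3) = 0.3
CropH: 0.1·29 + 0.9·16 = 17.3
CropF: 0.1·24 + 0.9·(-10) = -6.6
CropB: 0.1·22 + 0.9·(-3) = -0.5
CropE: 0.1·28 + 0.9·(-3) = 0.1
CropD: 0.1·6 + 0.9·(-8) = -6.6
Highest Hurwicz score = 17.3 → CropH.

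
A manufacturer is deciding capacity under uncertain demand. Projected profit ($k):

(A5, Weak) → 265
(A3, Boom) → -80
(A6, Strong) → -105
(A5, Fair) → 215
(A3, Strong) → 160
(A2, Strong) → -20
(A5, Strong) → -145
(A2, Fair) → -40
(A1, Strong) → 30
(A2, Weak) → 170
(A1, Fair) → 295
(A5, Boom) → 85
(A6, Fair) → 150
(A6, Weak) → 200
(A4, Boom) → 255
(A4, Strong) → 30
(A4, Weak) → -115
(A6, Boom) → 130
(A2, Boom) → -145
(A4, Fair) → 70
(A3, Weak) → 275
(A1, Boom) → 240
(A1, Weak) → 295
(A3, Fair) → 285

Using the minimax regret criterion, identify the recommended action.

Column bests: Weak=295, Fair=295, Strong=160, Boom=255.
A1 regrets: 0, 0, 130, 15 → max 130
A2 regrets: 125, 335, 180, 400 → max 400
A3 regrets: 20, 10, 0, 335 → max 335
A4 regrets: 410, 225, 130, 0 → max 410
A5 regrets: 30, 80, 305, 170 → max 305
A6 regrets: 95, 145, 265, 125 → max 265
Smallest max regret = 130 → A1.

A1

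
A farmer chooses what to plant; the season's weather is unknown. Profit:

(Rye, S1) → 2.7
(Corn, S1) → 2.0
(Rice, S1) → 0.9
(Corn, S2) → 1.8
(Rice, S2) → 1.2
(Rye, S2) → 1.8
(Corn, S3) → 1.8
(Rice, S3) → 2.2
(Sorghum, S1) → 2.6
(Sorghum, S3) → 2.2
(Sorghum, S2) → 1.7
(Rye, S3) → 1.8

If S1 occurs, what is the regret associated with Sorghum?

Best payoff under S1 is 2.7.
Regret = 2.7 − 2.6 = 0.1.

0.1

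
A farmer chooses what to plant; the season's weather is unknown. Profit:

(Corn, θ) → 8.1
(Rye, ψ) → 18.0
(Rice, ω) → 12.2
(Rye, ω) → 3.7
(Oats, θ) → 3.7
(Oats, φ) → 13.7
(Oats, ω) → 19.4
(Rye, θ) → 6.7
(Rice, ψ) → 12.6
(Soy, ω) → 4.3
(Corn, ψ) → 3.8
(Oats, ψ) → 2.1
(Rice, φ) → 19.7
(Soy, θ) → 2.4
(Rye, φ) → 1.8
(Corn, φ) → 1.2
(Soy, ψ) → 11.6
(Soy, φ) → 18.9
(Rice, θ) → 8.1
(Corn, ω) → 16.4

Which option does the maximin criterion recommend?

Rice

Row minima: Corn=1.2, Rice=8.1, Rye=1.8, Oats=2.1, Soy=2.4
Best worst-case = 8.1 → Rice.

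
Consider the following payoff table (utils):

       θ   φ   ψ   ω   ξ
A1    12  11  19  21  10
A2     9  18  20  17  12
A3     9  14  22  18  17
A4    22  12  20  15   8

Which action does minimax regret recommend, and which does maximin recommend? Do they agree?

Column bests: θ=22, φ=18, ψ=22, ω=21, ξ=17.
A1 regrets: 10, 7, 3, 0, 7 → max 10
A2 regrets: 13, 0, 2, 4, 5 → max 13
A3 regrets: 13, 4, 0, 3, 0 → max 13
A4 regrets: 0, 6, 2, 6, 9 → max 9
Smallest max regret = 9 → A4.
Row minima: A1=10, A2=9, A3=9, A4=8
Best worst-case = 10 → A1.

minimax regret → A4; maximin → A1 (disagree)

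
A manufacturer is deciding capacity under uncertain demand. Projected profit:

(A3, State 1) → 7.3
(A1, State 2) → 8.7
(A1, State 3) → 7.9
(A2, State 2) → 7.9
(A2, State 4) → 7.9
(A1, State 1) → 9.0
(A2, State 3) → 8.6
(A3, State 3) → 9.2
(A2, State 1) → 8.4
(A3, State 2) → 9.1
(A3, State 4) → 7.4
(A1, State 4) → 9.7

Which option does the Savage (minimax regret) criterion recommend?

Column bests: State 1=9.0, State 2=9.1, State 3=9.2, State 4=9.7.
A1 regrets: 0.0, 0.4, 1.3, 0.0 → max 1.3
A2 regrets: 0.6, 1.2, 0.6, 1.8 → max 1.8
A3 regrets: 1.7, 0.0, 0.0, 2.3 → max 2.3
Smallest max regret = 1.3 → A1.

A1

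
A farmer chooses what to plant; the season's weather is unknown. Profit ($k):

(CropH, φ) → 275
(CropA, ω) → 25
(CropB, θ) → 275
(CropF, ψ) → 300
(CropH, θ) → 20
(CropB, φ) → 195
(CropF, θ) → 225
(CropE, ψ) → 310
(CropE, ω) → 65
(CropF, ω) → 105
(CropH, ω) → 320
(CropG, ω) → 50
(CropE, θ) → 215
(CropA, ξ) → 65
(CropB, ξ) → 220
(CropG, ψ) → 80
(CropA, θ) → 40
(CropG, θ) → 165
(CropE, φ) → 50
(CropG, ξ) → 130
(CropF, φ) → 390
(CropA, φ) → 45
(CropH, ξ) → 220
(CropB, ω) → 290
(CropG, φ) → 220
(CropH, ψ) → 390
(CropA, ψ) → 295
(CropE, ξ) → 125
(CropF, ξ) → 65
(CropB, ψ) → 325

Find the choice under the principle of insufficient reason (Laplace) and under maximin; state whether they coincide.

Row averages: CropF=217, CropG=129, CropH=245, CropE=153, CropA=94, CropB=261
Highest average = 261 → CropB.
Row minima: CropF=65, CropG=50, CropH=20, CropE=50, CropA=25, CropB=195
Best worst-case = 195 → CropB.

laplace → CropB; maximin → CropB (agree)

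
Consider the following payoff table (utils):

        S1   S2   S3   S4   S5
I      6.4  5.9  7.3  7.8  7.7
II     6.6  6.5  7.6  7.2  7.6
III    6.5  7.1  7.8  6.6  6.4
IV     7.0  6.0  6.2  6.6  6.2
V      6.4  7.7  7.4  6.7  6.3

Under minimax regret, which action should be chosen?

II

Column bests: S1=7.0, S2=7.7, S3=7.8, S4=7.8, S5=7.7.
I regrets: 0.6, 1.8, 0.5, 0.0, 0.0 → max 1.8
II regrets: 0.4, 1.2, 0.2, 0.6, 0.1 → max 1.2
III regrets: 0.5, 0.6, 0.0, 1.2, 1.3 → max 1.3
IV regrets: 0.0, 1.7, 1.6, 1.2, 1.5 → max 1.7
V regrets: 0.6, 0.0, 0.4, 1.1, 1.4 → max 1.4
Smallest max regret = 1.2 → II.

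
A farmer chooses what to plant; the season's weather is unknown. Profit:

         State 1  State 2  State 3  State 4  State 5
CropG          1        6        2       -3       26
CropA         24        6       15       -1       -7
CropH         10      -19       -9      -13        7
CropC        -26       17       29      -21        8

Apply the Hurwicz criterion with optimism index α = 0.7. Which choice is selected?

CropG: 0.7·26 + 0.3·(-3) = 17.3
CropA: 0.7·24 + 0.3·(-7) = 14.7
CropH: 0.7·10 + 0.3·(-19) = 1.3
CropC: 0.7·29 + 0.3·(-26) = 12.5
Highest Hurwicz score = 17.3 → CropG.

CropG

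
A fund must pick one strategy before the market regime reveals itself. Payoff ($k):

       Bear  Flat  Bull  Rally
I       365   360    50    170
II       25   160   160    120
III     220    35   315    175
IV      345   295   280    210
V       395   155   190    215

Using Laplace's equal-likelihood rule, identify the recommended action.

Row averages: I=236.25, II=116.25, III=186.25, IV=282.5, V=238.75
Highest average = 282.5 → IV.

IV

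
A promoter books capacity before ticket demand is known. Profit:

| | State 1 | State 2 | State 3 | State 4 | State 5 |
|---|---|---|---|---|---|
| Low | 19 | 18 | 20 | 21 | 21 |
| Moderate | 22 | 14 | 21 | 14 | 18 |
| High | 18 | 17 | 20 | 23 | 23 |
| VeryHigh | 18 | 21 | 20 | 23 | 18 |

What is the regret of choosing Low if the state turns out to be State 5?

2

Best payoff under State 5 is 23.
Regret = 23 − 21 = 2.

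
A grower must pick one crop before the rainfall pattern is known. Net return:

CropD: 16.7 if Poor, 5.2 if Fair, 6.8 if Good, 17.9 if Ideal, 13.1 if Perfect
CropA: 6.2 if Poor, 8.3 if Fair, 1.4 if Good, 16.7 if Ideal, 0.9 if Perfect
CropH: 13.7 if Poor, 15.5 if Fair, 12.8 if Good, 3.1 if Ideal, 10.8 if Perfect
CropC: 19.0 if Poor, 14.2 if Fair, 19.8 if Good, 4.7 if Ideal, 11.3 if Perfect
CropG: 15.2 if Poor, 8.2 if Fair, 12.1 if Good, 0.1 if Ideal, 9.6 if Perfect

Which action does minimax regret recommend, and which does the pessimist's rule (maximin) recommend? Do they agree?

Column bests: Poor=19.0, Fair=15.5, Good=19.8, Ideal=17.9, Perfect=13.1.
CropD regrets: 2.3, 10.3, 13.0, 0.0, 0.0 → max 13.0
CropA regrets: 12.8, 7.2, 18.4, 1.2, 12.2 → max 18.4
CropH regrets: 5.3, 0.0, 7.0, 14.8, 2.3 → max 14.8
CropC regrets: 0.0, 1.3, 0.0, 13.2, 1.8 → max 13.2
CropG regrets: 3.8, 7.3, 7.7, 17.8, 3.5 → max 17.8
Smallest max regret = 13.0 → CropD.
Row minima: CropD=5.2, CropA=0.9, CropH=3.1, CropC=4.7, CropG=0.1
Best worst-case = 5.2 → CropD.

minimax regret → CropD; maximin → CropD (agree)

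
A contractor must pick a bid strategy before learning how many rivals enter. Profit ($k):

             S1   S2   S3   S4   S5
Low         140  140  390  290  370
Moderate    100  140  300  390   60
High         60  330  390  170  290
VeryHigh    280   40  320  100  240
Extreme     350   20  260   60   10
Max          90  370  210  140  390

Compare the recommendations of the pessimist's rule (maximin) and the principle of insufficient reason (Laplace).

Row minima: Low=140, Moderate=60, High=60, VeryHigh=40, Extreme=10, Max=90
Best worst-case = 140 → Low.
Row averages: Low=266, Moderate=198, High=248, VeryHigh=196, Extreme=140, Max=240
Highest average = 266 → Low.

maximin → Low; laplace → Low (agree)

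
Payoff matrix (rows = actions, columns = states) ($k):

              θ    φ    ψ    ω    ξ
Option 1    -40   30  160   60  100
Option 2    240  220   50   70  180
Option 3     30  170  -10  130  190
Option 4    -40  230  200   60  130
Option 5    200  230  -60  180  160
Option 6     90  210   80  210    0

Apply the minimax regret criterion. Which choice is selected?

Option 2

Column bests: θ=240, φ=230, ψ=200, ω=210, ξ=190.
Option 1 regrets: 280, 200, 40, 150, 90 → max 280
Option 2 regrets: 0, 10, 150, 140, 10 → max 150
Option 3 regrets: 210, 60, 210, 80, 0 → max 210
Option 4 regrets: 280, 0, 0, 150, 60 → max 280
Option 5 regrets: 40, 0, 260, 30, 30 → max 260
Option 6 regrets: 150, 20, 120, 0, 190 → max 190
Smallest max regret = 150 → Option 2.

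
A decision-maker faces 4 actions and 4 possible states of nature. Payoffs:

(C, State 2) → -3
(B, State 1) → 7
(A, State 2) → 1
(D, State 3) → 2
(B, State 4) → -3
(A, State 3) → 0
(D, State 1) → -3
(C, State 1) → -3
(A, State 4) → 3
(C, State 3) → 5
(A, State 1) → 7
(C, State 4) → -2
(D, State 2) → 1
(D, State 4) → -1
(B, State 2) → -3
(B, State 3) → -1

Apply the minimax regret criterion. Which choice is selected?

Column bests: State 1=7, State 2=1, State 3=5, State 4=3.
A regrets: 0, 0, 5, 0 → max 5
B regrets: 0, 4, 6, 6 → max 6
C regrets: 10, 4, 0, 5 → max 10
D regrets: 10, 0, 3, 4 → max 10
Smallest max regret = 5 → A.

A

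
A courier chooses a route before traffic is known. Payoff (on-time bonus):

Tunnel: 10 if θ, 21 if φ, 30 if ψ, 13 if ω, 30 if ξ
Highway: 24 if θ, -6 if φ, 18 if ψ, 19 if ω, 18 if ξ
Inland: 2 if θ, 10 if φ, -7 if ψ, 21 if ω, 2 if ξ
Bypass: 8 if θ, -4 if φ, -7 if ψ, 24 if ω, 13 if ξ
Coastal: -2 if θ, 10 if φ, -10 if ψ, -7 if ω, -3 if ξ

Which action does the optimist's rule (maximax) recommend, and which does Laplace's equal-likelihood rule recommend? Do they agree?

Row maxima: Tunnel=30, Highway=24, Inland=21, Bypass=24, Coastal=10
Best best-case = 30 → Tunnel.
Row averages: Tunnel=20.8, Highway=14.6, Inland=5.6, Bypass=6.8, Coastal=-2.4
Highest average = 20.8 → Tunnel.

maximax → Tunnel; laplace → Tunnel (agree)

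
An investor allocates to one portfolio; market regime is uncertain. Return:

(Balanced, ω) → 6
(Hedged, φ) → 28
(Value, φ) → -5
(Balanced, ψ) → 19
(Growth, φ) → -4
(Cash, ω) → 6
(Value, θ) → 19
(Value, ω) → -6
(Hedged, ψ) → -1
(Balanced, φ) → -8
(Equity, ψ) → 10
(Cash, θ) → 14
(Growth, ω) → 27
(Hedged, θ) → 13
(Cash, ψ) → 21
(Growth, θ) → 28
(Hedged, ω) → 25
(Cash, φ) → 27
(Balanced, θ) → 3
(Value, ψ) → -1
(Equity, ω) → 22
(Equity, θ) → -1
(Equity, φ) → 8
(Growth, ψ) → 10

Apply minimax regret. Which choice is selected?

Column bests: θ=28, φ=28, ψ=21, ω=27.
Hedged regrets: 15, 0, 22, 2 → max 22
Equity regrets: 29, 20, 11, 5 → max 29
Balanced regrets: 25, 36, 2, 21 → max 36
Growth regrets: 0, 32, 11, 0 → max 32
Value regrets: 9, 33, 22, 33 → max 33
Cash regrets: 14, 1, 0, 21 → max 21
Smallest max regret = 21 → Cash.

Cash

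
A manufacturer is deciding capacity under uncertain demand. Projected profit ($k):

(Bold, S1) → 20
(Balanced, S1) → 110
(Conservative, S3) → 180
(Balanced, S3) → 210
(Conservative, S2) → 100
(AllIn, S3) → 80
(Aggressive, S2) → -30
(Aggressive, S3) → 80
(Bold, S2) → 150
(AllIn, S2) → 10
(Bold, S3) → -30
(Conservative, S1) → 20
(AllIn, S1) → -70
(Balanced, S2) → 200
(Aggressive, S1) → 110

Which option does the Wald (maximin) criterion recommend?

Balanced

Row minima: Conservative=20, Balanced=110, Aggressive=-30, Bold=-30, AllIn=-70
Best worst-case = 110 → Balanced.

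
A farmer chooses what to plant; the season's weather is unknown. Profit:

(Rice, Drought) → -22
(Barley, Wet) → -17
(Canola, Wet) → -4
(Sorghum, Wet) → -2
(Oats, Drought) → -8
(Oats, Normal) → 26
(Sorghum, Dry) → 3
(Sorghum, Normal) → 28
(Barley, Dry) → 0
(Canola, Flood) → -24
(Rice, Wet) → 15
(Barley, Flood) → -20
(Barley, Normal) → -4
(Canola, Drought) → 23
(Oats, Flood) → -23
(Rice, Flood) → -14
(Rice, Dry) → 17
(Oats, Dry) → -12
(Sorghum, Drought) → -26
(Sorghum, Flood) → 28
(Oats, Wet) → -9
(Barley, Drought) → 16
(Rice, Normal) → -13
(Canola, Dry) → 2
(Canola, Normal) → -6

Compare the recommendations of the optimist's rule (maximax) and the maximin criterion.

maximax → Sorghum; maximin → Barley (disagree)

Row maxima: Barley=16, Oats=26, Sorghum=28, Canola=23, Rice=17
Best best-case = 28 → Sorghum.
Row minima: Barley=-20, Oats=-23, Sorghum=-26, Canola=-24, Rice=-22
Best worst-case = -20 → Barley.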